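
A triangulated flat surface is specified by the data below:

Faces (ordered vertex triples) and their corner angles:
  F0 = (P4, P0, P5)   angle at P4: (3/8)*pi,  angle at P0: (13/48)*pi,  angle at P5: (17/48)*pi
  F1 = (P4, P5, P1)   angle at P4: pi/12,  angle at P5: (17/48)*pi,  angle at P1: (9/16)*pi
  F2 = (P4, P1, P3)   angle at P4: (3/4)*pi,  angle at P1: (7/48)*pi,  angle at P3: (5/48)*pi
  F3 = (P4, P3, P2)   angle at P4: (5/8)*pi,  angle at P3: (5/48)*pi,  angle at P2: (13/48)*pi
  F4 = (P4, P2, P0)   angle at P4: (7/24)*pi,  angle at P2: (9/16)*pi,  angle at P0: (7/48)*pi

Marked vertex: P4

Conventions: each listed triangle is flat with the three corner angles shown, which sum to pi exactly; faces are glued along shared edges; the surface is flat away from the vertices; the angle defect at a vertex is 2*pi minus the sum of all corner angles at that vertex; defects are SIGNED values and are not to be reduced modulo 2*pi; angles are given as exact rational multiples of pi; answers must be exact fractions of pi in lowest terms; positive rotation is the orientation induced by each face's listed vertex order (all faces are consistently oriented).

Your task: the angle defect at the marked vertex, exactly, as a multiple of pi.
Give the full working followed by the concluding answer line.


Sum of corner angles at P4: (17/8)*pi
defect = 2*pi - (17/8)*pi

Answer: defect(P4) = -pi/8


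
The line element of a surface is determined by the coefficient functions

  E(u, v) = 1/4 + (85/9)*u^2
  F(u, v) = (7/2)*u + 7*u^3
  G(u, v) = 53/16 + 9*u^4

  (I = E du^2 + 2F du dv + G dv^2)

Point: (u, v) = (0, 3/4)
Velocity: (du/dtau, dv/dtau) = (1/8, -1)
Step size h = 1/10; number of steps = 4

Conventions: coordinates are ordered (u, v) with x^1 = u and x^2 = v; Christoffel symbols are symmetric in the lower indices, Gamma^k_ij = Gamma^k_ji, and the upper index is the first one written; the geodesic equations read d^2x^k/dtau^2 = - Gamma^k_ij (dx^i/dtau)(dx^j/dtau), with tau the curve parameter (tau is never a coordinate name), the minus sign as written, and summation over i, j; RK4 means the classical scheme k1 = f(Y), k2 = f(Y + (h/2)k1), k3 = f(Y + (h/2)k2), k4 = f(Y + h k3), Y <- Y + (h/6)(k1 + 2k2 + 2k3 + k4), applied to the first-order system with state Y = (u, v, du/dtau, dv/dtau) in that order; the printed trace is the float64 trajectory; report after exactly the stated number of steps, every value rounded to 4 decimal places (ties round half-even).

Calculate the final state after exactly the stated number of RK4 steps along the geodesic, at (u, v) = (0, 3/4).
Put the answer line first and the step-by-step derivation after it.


Answer: u = 0.0496, v = 0.3487, du/dtau = 0.1225, dv/dtau = -1.0064

f(Y) = (du/dtau, dv/dtau, -Gamma^u_ij Y'^i Y'^j, -Gamma^v_ij Y'^i Y'^j) with the Gammas evaluated at the stage position; h = 0.100000; intermediate values shown to 6 dp
step 0: u = 0.0000, v = 0.7500, du/dtau = 0.1250, dv/dtau = -1.0000
step 1:
  k1: at (u, v) = (0.000000, 0.750000), (du/dtau, dv/dtau) = (0.125000, -1.000000); Gamma_uuu = 0.000000, Gamma_uuv = 0.000000, Gamma_uvv = 0.000000, Gamma_vuu = 1.056604, Gamma_vuv = 0.000000, Gamma_vvv = 0.000000; k1 = (0.125000, -1.000000, 0.000000, -0.016509)
  k2: at (u, v) = (0.006250, 0.700000), (du/dtau, dv/dtau) = (0.125000, -1.000825); Gamma_uuu = 0.143501, Gamma_uuv = 0.000000, Gamma_uvv = -0.000018, Gamma_vuu = 1.055904, Gamma_vuv = 0.000001, Gamma_vvv = 0.000000; k2 = (0.125000, -1.000825, -0.002225, -0.016498)
  k3: at (u, v) = (0.006250, 0.699959), (du/dtau, dv/dtau) = (0.124889, -1.000825); Gamma_uuu = 0.143501, Gamma_uuv = 0.000000, Gamma_uvv = -0.000018, Gamma_vuu = 1.055904, Gamma_vuv = 0.000001, Gamma_vvv = 0.000000; k3 = (0.124889, -1.000825, -0.002221, -0.016469)
  k4: at (u, v) = (0.012489, 0.649918), (du/dtau, dv/dtau) = (0.124778, -1.001647); Gamma_uuu = 0.285806, Gamma_uuv = -0.000002, Gamma_uvv = -0.000140, Gamma_vuu = 1.053820, Gamma_vuv = 0.000011, Gamma_vvv = 0.000002; k4 = (0.124778, -1.001647, -0.004310, -0.016407)
  Y <- Y + (h/6)(k1 + 2k2 + 2k3 + k4): u = 0.0125, v = 0.6499, du/dtau = 0.1248, dv/dtau = -1.0016
step 2:
  k1: at (u, v) = (0.012493, 0.649918), (du/dtau, dv/dtau) = (0.124780, -1.001648); Gamma_uuu = 0.285890, Gamma_uuv = -0.000002, Gamma_uvv = -0.000140, Gamma_vuu = 1.053818, Gamma_vuv = 0.000011, Gamma_vvv = 0.000002; k1 = (0.124780, -1.001648, -0.004311, -0.016407)
  k2: at (u, v) = (0.018732, 0.599835), (du/dtau, dv/dtau) = (0.124564, -1.002468); Gamma_uuu = 0.426338, Gamma_uuv = -0.000009, Gamma_uvv = -0.000469, Gamma_vuu = 1.050384, Gamma_vuv = 0.000036, Gamma_vvv = 0.000009; k2 = (0.124564, -1.002468, -0.006146, -0.016298)
  k3: at (u, v) = (0.018721, 0.599794), (du/dtau, dv/dtau) = (0.124473, -1.002462); Gamma_uuu = 0.426098, Gamma_uuv = -0.000009, Gamma_uvv = -0.000469, Gamma_vuu = 1.050391, Gamma_vuv = 0.000036, Gamma_vvv = 0.000009; k3 = (0.124473, -1.002462, -0.006133, -0.016275)
  k4: at (u, v) = (0.024940, 0.549671), (du/dtau, dv/dtau) = (0.124167, -1.003275); Gamma_uuu = 0.563372, Gamma_uuv = -0.000029, Gamma_uvv = -0.001101, Gamma_vuu = 1.045682, Gamma_vuv = 0.000085, Gamma_vvv = 0.000029; k4 = (0.124167, -1.003275, -0.007585, -0.016130)
  Y <- Y + (h/6)(k1 + 2k2 + 2k3 + k4): u = 0.0249, v = 0.5497, du/dtau = 0.1242, dv/dtau = -1.0033
step 3:
  k1: at (u, v) = (0.024943, 0.549671), (du/dtau, dv/dtau) = (0.124172, -1.003276); Gamma_uuu = 0.563439, Gamma_uuv = -0.000029, Gamma_uvv = -0.001102, Gamma_vuu = 1.045679, Gamma_vuv = 0.000085, Gamma_vvv = 0.000029; k1 = (0.124172, -1.003276, -0.007586, -0.016131)
  k2: at (u, v) = (0.031152, 0.499507), (du/dtau, dv/dtau) = (0.123793, -1.004082); Gamma_uuu = 0.696941, Gamma_uuv = -0.000070, Gamma_uvv = -0.002129, Gamma_vuu = 1.039769, Gamma_vuv = 0.000167, Gamma_vvv = 0.000070; k2 = (0.123793, -1.004082, -0.008551, -0.015964)
  k3: at (u, v) = (0.031133, 0.499467), (du/dtau, dv/dtau) = (0.123745, -1.004074); Gamma_uuu = 0.696539, Gamma_uuv = -0.000070, Gamma_uvv = -0.002125, Gamma_vuu = 1.039789, Gamma_vuv = 0.000166, Gamma_vvv = 0.000070; k3 = (0.123745, -1.004074, -0.008541, -0.015951)
  k4: at (u, v) = (0.037317, 0.449264), (du/dtau, dv/dtau) = (0.123318, -1.004871); Gamma_uuu = 0.825272, Gamma_uuv = -0.000143, Gamma_uvv = -0.003626, Gamma_vuu = 1.032796, Gamma_vuv = 0.000288, Gamma_vvv = 0.000143; k4 = (0.123318, -1.004871, -0.008924, -0.015780)
  Y <- Y + (h/6)(k1 + 2k2 + 2k3 + k4): u = 0.0373, v = 0.4493, du/dtau = 0.1233, dv/dtau = -1.0049
step 4:
  k1: at (u, v) = (0.037319, 0.449264), (du/dtau, dv/dtau) = (0.123328, -1.004871); Gamma_uuu = 0.825305, Gamma_uuv = -0.000143, Gamma_uvv = -0.003627, Gamma_vuu = 1.032794, Gamma_vuv = 0.000288, Gamma_vvv = 0.000143; k1 = (0.123328, -1.004871, -0.008926, -0.015782)
  k2: at (u, v) = (0.043485, 0.399020), (du/dtau, dv/dtau) = (0.122881, -1.005660); Gamma_uuu = 0.948738, Gamma_uuv = -0.000262, Gamma_uvv = -0.005675, Gamma_vuu = 1.024826, Gamma_vuv = 0.000459, Gamma_vvv = 0.000262; k2 = (0.122881, -1.005660, -0.008651, -0.015626)
  k3: at (u, v) = (0.043463, 0.398981), (du/dtau, dv/dtau) = (0.122895, -1.005653); Gamma_uuu = 0.948301, Gamma_uuv = -0.000261, Gamma_uvv = -0.005667, Gamma_vuu = 1.024856, Gamma_vuv = 0.000458, Gamma_vvv = 0.000261; k3 = (0.122895, -1.005653, -0.008656, -0.015629)
  k4: at (u, v) = (0.049609, 0.348698), (du/dtau, dv/dtau) = (0.122462, -1.006434); Gamma_uuu = 1.065869, Gamma_uuv = -0.000438, Gamma_uvv = -0.008322, Gamma_vuu = 1.016045, Gamma_vuv = 0.000686, Gamma_vvv = 0.000438; k4 = (0.122462, -1.006434, -0.007663, -0.015512)
  Y <- Y + (h/6)(k1 + 2k2 + 2k3 + k4): u = 0.0496, v = 0.3487, du/dtau = 0.1225, dv/dtau = -1.0064


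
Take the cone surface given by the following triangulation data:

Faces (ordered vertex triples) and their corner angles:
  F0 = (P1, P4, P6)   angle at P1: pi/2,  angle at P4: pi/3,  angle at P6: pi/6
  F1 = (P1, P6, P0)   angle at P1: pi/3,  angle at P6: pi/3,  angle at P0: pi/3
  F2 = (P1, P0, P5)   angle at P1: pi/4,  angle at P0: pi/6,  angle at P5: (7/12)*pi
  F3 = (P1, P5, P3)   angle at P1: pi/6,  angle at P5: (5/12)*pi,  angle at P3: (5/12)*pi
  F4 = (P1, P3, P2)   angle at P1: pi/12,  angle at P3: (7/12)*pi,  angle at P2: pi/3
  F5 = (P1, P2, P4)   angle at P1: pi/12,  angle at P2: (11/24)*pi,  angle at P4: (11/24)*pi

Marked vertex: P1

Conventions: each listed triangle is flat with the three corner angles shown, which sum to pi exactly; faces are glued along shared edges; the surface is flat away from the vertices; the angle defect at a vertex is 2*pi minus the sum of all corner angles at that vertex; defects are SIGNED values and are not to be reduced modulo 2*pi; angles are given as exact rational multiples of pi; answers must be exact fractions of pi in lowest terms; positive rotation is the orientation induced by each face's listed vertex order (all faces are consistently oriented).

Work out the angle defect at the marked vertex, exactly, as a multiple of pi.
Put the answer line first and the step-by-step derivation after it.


Answer: defect(P1) = (7/12)*pi

Sum of corner angles at P1: (17/12)*pi
defect = 2*pi - (17/12)*pi


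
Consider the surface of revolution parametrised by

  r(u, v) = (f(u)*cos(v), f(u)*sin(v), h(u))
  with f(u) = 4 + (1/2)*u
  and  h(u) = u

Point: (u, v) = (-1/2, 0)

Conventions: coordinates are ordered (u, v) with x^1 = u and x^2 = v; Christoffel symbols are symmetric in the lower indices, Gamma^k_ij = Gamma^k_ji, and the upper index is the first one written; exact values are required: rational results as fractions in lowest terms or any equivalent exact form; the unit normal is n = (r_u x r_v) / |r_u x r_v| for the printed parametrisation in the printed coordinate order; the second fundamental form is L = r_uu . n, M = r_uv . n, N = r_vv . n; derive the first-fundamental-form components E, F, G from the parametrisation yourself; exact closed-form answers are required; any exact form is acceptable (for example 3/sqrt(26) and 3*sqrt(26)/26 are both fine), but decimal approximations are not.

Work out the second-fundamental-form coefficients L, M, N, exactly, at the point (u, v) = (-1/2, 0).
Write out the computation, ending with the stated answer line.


f = 15/4, f' = 1/2, f'' = 0, h' = 1, h'' = 0
E = 5/4, F = 0, G = 225/16; answer radicand W^2 = 5/4
unnormalised second-form numerators: l = 0, m = 0, n = 15/4; L = l/sqrt(5/4), and similarly M = m/sqrt(W^2), N = n/sqrt(W^2)

Answer: L = 0, M = 0, N = 3*sqrt(5)/2


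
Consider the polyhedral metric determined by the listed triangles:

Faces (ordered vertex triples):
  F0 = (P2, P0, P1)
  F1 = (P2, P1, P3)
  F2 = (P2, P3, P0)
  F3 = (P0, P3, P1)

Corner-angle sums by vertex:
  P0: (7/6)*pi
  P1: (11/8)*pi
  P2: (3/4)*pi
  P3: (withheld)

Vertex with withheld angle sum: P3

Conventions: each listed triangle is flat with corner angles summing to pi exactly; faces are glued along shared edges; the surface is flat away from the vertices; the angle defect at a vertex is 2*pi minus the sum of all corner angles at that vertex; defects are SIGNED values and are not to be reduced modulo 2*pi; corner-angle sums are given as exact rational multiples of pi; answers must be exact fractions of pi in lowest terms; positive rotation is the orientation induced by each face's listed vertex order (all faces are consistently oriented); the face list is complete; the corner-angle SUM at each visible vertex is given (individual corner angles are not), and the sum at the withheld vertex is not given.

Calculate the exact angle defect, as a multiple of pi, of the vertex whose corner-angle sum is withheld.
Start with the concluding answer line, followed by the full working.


Answer: defect(P3) = (31/24)*pi

V = 4, E = 6, F = 4; chi = V - E + F = 2
Gauss-Bonnet: total defect = 2*pi*chi = 4*pi; visible defects sum to (65/24)*pi


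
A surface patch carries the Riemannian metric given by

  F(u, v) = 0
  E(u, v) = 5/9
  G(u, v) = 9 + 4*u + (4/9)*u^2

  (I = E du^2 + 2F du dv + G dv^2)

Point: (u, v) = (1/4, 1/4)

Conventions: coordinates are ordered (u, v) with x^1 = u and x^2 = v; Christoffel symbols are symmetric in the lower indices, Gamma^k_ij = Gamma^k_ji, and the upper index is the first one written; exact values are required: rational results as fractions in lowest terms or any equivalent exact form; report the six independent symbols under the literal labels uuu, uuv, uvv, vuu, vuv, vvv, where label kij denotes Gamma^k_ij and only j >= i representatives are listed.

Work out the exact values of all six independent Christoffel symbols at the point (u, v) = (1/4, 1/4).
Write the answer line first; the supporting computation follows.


Answer: Gamma_uuu = 0, Gamma_uuv = 0, Gamma_uvv = -19/5, Gamma_vuu = 0, Gamma_vuv = 4/19, Gamma_vvv = 0

E = 5/9, F = 0, G = 361/36 at the point
E_u = 0, E_v = 0, F_u = 0, F_v = 0, G_u = 38/9, G_v = 0
EG - F^2 = 1805/324;  g^inv = (324/1805) * [[361/36, 0], [0, 5/9]]
first-kind symbols [ij,l] = (1/2)(d_i g_jl + d_j g_il - d_l g_ij): [uu,u] = E_u/2 = 0, [uu,v] = F_u - E_v/2 = 0, [uv,u] = E_v/2 = 0, [uv,v] = G_u/2 = 19/9, [vv,u] = F_v - G_u/2 = -19/9, [vv,v] = G_v/2 = 0
Gamma^u_ij = (G*[ij,u] - F*[ij,v])/(EG - F^2), Gamma^v_ij = (E*[ij,v] - F*[ij,u])/(EG - F^2)


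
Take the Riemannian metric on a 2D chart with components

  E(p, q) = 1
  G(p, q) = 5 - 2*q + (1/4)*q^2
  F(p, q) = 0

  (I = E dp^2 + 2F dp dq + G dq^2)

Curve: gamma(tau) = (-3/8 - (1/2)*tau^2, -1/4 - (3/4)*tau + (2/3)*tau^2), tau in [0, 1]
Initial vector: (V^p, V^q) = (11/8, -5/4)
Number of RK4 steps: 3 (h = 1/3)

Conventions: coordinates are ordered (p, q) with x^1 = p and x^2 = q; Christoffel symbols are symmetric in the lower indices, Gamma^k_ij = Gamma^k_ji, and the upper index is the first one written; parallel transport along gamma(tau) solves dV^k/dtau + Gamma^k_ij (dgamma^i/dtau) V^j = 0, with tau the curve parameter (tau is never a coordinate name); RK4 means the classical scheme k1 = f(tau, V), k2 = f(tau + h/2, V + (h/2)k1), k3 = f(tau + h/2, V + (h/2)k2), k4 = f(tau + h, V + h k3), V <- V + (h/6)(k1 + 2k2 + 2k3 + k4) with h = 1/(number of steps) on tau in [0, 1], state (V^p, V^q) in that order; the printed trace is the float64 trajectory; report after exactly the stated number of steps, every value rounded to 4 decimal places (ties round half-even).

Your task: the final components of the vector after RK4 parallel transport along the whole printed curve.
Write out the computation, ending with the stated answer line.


gamma'(tau) = (-tau, -3/4 + (4/3)*tau); f(tau, V)^k = -Gamma^k_ij(gamma(tau)) gamma'^i(tau) V^j; h = 1/3; intermediate values shown to 6 dp
curve data and Christoffel symbols at the stage parameters:
  tau = 0.000000: gamma = (-0.375000, -0.250000), gamma' = (0.000000, -0.750000); Gamma_ppp = 0.000000, Gamma_ppq = 0.000000, Gamma_pqq = 0.000000, Gamma_qpp = 0.000000, Gamma_qpq = 0.000000, Gamma_qqq = -0.192635
  tau = 0.166667: gamma = (-0.388889, -0.356481), gamma' = (-0.166667, -0.527778); Gamma_ppp = 0.000000, Gamma_ppq = 0.000000, Gamma_pqq = 0.000000, Gamma_qpp = 0.000000, Gamma_qpq = 0.000000, Gamma_qqq = -0.189586
  tau = 0.333333: gamma = (-0.430556, -0.425926), gamma' = (-0.333333, -0.305556); Gamma_ppp = 0.000000, Gamma_ppq = 0.000000, Gamma_pqq = 0.000000, Gamma_qpp = 0.000000, Gamma_qpq = 0.000000, Gamma_qqq = -0.187628
  tau = 0.500000: gamma = (-0.500000, -0.458333), gamma' = (-0.500000, -0.083333); Gamma_ppp = 0.000000, Gamma_ppq = 0.000000, Gamma_pqq = 0.000000, Gamma_qpp = 0.000000, Gamma_qpq = 0.000000, Gamma_qqq = -0.186723
  tau = 0.666667: gamma = (-0.597222, -0.453704), gamma' = (-0.666667, 0.138889); Gamma_ppp = 0.000000, Gamma_ppq = 0.000000, Gamma_pqq = 0.000000, Gamma_qpp = 0.000000, Gamma_qpq = 0.000000, Gamma_qqq = -0.186852
  tau = 0.833333: gamma = (-0.722222, -0.412037), gamma' = (-0.833333, 0.361111); Gamma_ppp = 0.000000, Gamma_ppq = 0.000000, Gamma_pqq = 0.000000, Gamma_qpp = 0.000000, Gamma_qpq = 0.000000, Gamma_qqq = -0.188018
  tau = 1.000000: gamma = (-0.875000, -0.333333), gamma' = (-1.000000, 0.583333); Gamma_ppp = 0.000000, Gamma_ppq = 0.000000, Gamma_pqq = 0.000000, Gamma_qpp = 0.000000, Gamma_qpq = 0.000000, Gamma_qqq = -0.190244
step 0: V^p = 1.3750, V^q = -1.2500
step 1: k1 = (0.000000, 0.180595), k2 = (0.000000, 0.122062), k3 = (0.000000, 0.123038), k4 = (0.000000, 0.069312); V <- V + (h/6)(k1 + 2k2 + 2k3 + k4): V^p = 1.3750, V^q = -1.2089
step 2: k1 = (0.000000, 0.069306), k2 = (0.000000, 0.018631), k3 = (0.000000, 0.018762), k4 = (0.000000, -0.031210); V <- V + (h/6)(k1 + 2k2 + 2k3 + k4): V^p = 1.3750, V^q = -1.2026
step 3: k1 = (0.000000, -0.031210), k2 = (0.000000, -0.082005), k3 = (0.000000, -0.082580), k4 = (0.000000, -0.136515); V <- V + (h/6)(k1 + 2k2 + 2k3 + k4): V^p = 1.3750, V^q = -1.2302

Answer: V^p = 1.3750, V^q = -1.2302


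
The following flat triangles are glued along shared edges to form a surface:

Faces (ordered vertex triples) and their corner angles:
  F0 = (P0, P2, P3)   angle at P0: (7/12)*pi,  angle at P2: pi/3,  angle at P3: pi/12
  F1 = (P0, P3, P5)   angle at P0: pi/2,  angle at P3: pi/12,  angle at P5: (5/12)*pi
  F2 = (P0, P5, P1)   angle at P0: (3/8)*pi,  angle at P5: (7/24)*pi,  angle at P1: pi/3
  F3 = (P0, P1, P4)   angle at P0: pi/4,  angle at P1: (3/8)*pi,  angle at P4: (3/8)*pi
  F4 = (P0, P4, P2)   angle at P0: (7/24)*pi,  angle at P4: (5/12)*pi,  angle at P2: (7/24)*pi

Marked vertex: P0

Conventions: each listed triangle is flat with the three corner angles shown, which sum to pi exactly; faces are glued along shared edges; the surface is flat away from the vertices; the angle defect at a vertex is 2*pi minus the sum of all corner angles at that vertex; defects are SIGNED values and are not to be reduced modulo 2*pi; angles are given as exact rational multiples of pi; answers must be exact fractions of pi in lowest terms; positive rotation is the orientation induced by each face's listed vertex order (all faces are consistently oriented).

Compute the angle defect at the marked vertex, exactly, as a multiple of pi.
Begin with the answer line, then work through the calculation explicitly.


Answer: defect(P0) = 0

Sum of corner angles at P0: 2*pi
defect = 2*pi - 2*pi


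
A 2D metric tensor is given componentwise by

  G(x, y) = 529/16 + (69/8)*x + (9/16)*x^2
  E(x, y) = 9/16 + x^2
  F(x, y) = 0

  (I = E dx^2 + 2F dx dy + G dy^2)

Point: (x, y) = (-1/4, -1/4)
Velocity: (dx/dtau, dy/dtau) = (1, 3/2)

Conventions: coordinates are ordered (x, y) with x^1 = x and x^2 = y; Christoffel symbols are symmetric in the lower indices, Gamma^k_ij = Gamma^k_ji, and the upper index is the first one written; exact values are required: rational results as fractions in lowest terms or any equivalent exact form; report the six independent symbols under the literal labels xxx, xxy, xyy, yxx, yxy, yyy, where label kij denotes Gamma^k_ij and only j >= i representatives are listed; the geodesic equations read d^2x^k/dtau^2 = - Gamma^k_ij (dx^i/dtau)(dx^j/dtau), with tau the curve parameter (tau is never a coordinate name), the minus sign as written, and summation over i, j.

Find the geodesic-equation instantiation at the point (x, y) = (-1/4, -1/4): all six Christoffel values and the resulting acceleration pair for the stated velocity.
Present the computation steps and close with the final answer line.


E = 5/8, F = 0, G = 7921/256 at the point
E_x = -1/2, E_y = 0, F_x = 0, F_y = 0, G_x = 267/32, G_y = 0
EG - F^2 = 39605/2048;  g^inv = (2048/39605) * [[7921/256, 0], [0, 5/8]]
first-kind symbols [ij,l] = (1/2)(d_i g_jl + d_j g_il - d_l g_ij): [xx,x] = E_x/2 = -1/4, [xx,y] = F_x - E_y/2 = 0, [xy,x] = E_y/2 = 0, [xy,y] = G_x/2 = 267/64, [yy,x] = F_y - G_x/2 = -267/64, [yy,y] = G_y/2 = 0
Gamma^x_ij = (G*[ij,x] - F*[ij,y])/(EG - F^2), Gamma^y_ij = (E*[ij,y] - F*[ij,x])/(EG - F^2)
Gamma_xxx = -2/5, Gamma_xxy = 0, Gamma_xyy = -267/40, Gamma_yxx = 0, Gamma_yxy = 12/89, Gamma_yyy = 0
d^2x/dtau^2 = -(Gamma_xxx*(1)^2 + 2*Gamma_xxy*(1)*(3/2) + Gamma_xyy*(3/2)^2) = 2467/160
d^2y/dtau^2 = -(Gamma_yxx*(1)^2 + 2*Gamma_yxy*(1)*(3/2) + Gamma_yyy*(3/2)^2) = -36/89

Answer: Gamma_xxx = -2/5, Gamma_xxy = 0, Gamma_xyy = -267/40, Gamma_yxx = 0, Gamma_yxy = 12/89, Gamma_yyy = 0; accelerations (d^2x/dtau^2, d^2y/dtau^2) = (2467/160, -36/89)


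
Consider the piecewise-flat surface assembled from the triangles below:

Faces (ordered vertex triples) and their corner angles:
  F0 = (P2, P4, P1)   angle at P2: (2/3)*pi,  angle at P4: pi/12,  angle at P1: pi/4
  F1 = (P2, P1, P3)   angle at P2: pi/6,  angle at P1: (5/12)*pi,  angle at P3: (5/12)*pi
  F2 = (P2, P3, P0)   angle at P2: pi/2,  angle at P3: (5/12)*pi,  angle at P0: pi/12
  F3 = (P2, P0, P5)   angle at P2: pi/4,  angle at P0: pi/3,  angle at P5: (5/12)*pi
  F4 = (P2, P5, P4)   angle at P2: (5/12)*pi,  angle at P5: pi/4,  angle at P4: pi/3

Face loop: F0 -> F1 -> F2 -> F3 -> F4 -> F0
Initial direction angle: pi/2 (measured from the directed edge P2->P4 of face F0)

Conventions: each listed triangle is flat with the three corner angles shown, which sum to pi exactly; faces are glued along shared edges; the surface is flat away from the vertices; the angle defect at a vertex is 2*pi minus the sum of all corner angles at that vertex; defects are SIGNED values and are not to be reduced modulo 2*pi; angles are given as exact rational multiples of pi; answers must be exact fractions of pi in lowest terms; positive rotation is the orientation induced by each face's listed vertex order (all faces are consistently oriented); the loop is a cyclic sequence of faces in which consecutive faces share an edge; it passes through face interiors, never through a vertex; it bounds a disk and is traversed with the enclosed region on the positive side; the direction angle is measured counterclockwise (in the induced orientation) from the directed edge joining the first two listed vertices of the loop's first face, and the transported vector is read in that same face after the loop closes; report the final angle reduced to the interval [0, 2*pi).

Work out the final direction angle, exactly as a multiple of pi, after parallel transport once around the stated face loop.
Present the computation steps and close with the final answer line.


enclosed vertex P2: corner angles sum to 2*pi, defect = 2*pi - 2*pi = 0
the final direction is the initial angle plus the enclosed defects, taken mod 2*pi in the induced orientation
final angle = pi/2 + 0 = pi/2 (mod 2*pi)

Answer: final direction angle = pi/2


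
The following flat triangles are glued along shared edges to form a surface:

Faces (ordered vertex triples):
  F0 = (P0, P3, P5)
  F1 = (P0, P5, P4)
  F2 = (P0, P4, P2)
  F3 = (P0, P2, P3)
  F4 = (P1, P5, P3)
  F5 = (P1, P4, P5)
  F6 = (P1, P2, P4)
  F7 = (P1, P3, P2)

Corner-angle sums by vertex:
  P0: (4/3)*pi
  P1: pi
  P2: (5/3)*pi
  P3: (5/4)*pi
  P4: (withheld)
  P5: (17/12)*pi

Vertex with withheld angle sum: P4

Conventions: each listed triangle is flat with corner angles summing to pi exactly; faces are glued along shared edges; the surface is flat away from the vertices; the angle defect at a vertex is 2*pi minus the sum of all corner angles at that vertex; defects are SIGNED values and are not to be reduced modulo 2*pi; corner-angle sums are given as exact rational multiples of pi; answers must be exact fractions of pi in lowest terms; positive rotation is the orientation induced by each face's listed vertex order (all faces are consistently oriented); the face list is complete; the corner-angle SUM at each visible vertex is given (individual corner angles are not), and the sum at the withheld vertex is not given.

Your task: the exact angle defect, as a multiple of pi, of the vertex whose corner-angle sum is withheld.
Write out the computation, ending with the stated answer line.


V = 6, E = 12, F = 8; chi = V - E + F = 2
Gauss-Bonnet: total defect = 2*pi*chi = 4*pi; visible defects sum to (10/3)*pi

Answer: defect(P4) = (2/3)*pi


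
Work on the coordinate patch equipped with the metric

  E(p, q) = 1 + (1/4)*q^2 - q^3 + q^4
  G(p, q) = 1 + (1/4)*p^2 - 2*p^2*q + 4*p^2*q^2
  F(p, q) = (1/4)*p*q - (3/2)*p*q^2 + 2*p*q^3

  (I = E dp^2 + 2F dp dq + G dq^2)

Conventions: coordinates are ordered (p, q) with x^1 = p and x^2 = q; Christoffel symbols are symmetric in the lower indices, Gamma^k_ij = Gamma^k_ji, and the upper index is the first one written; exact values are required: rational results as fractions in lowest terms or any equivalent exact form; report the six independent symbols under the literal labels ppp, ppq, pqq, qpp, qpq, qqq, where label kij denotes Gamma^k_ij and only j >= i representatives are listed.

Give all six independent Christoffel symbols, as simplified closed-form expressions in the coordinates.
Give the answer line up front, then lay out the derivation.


Answer: Gamma_ppp = 0, Gamma_ppq = (8*q^3 - 6*q^2 + q)/(16*p^2*q^2 - 8*p^2*q + p^2 + 4*q^4 - 4*q^3 + q^2 + 4), Gamma_pqq = (8*p*q^2 - 4*p*q)/(16*p^2*q^2 - 8*p^2*q + p^2 + 4*q^4 - 4*q^3 + q^2 + 4), Gamma_qpp = 0, Gamma_qpq = (16*p*q^2 - 8*p*q + p)/(16*p^2*q^2 - 8*p^2*q + p^2 + 4*q^4 - 4*q^3 + q^2 + 4), Gamma_qqq = (16*p^2*q - 4*p^2)/(16*p^2*q^2 - 8*p^2*q + p^2 + 4*q^4 - 4*q^3 + q^2 + 4)

E = 1 + (1/4)*q^2 - q^3 + q^4; F = (1/4)*p*q - (3/2)*p*q^2 + 2*p*q^3; G = 1 + (1/4)*p^2 - 2*p^2*q + 4*p^2*q^2
Gamma^k_ij = (1/2) g^{kl} (d_i g_jl + d_j g_il - d_l g_ij), with g^inv = (1/(EG-F^2)) [[G, -F], [-F, E]]
first partials: E_p = 0, E_q = (1/2)*q - 3*q^2 + 4*q^3, F_p = (1/4)*q - (3/2)*q^2 + 2*q^3, F_q = (1/4)*p - 3*p*q + 6*p*q^2, G_p = (1/2)*p - 4*p*q + 8*p*q^2, G_q = -2*p^2 + 8*p^2*q
D = EG - F^2 = 1 + (1/4)*q^2 + (1/4)*p^2 - q^3 - 2*p^2*q + q^4 + 4*p^2*q^2
expanded: Gamma^p_pp = (G E_p - 2F F_p + F E_q)/(2D), Gamma^p_pq = (G E_q - F G_p)/(2D), Gamma^p_qq = (2G F_q - G G_p - F G_q)/(2D), Gamma^q_pp = (2E F_p - E E_q - F E_p)/(2D), Gamma^q_pq = (E G_p - F E_q)/(2D), Gamma^q_qq = (E G_q - 2F F_q + F G_p)/(2D); substitute and cancel common factors


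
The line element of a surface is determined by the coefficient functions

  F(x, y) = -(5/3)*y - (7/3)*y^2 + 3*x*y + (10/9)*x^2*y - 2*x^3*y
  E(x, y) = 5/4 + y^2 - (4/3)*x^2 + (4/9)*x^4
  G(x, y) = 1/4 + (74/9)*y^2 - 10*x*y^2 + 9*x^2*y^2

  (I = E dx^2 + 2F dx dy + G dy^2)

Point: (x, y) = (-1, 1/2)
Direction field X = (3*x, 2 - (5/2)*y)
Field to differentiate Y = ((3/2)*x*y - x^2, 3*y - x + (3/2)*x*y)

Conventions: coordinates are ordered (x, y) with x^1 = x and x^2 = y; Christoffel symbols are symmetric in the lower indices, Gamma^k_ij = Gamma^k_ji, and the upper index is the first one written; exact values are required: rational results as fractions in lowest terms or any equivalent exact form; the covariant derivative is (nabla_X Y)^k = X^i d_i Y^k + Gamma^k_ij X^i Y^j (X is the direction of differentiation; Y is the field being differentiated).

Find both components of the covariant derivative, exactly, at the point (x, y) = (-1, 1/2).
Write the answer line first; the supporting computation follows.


Answer: (nabla_X Y)^x = 39/25496, (nabla_X Y)^y = 182457/25496

E = 11/18, F = -49/36, G = 127/18 at the point
E_x = 8/9, E_y = 1, F_x = -47/18, F_y = -35/9, G_x = -7, G_y = 245/9
EG - F^2 = 3187/1296;  g^inv = (1296/3187) * [[127/18, 49/36], [49/36, 11/18]]
first-kind symbols [ij,l] = (1/2)(d_i g_jl + d_j g_il - d_l g_ij): [xx,x] = E_x/2 = 4/9, [xx,y] = F_x - E_y/2 = -28/9, [xy,x] = E_y/2 = 1/2, [xy,y] = G_x/2 = -7/2, [yy,x] = F_y - G_x/2 = -7/18, [yy,y] = G_y/2 = 245/18
Gamma^x_ij = (G*[ij,x] - F*[ij,y])/(EG - F^2), Gamma^y_ij = (E*[ij,y] - F*[ij,x])/(EG - F^2)
Gamma_xxx = -1424/3187, Gamma_xxy = -1602/3187, Gamma_xyy = 20454/3187, Gamma_yxx = -1680/3187, Gamma_yxy = -1890/3187, Gamma_yyy = 10094/3187
X = (-3, 3/4), Y = (-7/4, 7/4) at the point


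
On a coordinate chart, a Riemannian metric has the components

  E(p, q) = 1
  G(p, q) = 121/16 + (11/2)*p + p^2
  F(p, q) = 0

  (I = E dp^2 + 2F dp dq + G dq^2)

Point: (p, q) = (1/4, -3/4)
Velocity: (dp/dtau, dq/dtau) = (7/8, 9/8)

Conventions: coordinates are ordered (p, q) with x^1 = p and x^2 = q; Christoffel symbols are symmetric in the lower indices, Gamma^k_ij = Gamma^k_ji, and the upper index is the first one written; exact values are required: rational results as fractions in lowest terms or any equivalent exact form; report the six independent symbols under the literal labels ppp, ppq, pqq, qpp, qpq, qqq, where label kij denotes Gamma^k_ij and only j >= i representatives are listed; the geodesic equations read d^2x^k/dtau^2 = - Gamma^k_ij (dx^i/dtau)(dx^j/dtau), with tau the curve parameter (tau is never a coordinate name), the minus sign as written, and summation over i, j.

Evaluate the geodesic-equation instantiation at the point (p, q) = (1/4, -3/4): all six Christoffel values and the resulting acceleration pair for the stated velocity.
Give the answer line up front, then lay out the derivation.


Answer: Gamma_ppp = 0, Gamma_ppq = 0, Gamma_pqq = -3, Gamma_qpp = 0, Gamma_qpq = 1/3, Gamma_qqq = 0; accelerations (d^2p/dtau^2, d^2q/dtau^2) = (243/64, -21/32)

E = 1, F = 0, G = 9 at the point
E_p = 0, E_q = 0, F_p = 0, F_q = 0, G_p = 6, G_q = 0
EG - F^2 = 9;  g^inv = (1/9) * [[9, 0], [0, 1]]
first-kind symbols [ij,l] = (1/2)(d_i g_jl + d_j g_il - d_l g_ij): [pp,p] = E_p/2 = 0, [pp,q] = F_p - E_q/2 = 0, [pq,p] = E_q/2 = 0, [pq,q] = G_p/2 = 3, [qq,p] = F_q - G_p/2 = -3, [qq,q] = G_q/2 = 0
Gamma^p_ij = (G*[ij,p] - F*[ij,q])/(EG - F^2), Gamma^q_ij = (E*[ij,q] - F*[ij,p])/(EG - F^2)
Gamma_ppp = 0, Gamma_ppq = 0, Gamma_pqq = -3, Gamma_qpp = 0, Gamma_qpq = 1/3, Gamma_qqq = 0
d^2p/dtau^2 = -(Gamma_ppp*(7/8)^2 + 2*Gamma_ppq*(7/8)*(9/8) + Gamma_pqq*(9/8)^2) = 243/64
d^2q/dtau^2 = -(Gamma_qpp*(7/8)^2 + 2*Gamma_qpq*(7/8)*(9/8) + Gamma_qqq*(9/8)^2) = -21/32


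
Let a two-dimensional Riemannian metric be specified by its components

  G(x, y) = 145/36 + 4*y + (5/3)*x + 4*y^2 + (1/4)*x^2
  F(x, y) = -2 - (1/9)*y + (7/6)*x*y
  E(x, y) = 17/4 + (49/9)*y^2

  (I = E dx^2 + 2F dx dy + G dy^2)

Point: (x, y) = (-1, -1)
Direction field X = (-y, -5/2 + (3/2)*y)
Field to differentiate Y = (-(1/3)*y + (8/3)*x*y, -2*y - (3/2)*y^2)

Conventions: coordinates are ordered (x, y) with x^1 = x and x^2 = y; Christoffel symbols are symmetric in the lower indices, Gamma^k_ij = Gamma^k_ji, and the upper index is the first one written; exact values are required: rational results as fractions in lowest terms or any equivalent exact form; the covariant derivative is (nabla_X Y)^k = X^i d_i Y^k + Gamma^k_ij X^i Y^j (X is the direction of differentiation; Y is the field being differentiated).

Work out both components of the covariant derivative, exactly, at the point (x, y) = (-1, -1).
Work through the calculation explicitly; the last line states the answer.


E = 349/36, F = -13/18, G = 47/18 at the point
E_x = 0, E_y = -98/9, F_x = -7/6, F_y = -23/18, G_x = 7/6, G_y = -4
EG - F^2 = 595/24;  g^inv = (24/595) * [[47/18, 13/18], [13/18, 349/36]]
first-kind symbols [ij,l] = (1/2)(d_i g_jl + d_j g_il - d_l g_ij): [xx,x] = E_x/2 = 0, [xx,y] = F_x - E_y/2 = 77/18, [xy,x] = E_y/2 = -49/9, [xy,y] = G_x/2 = 7/12, [yy,x] = F_y - G_x/2 = -67/36, [yy,y] = G_y/2 = -2
Gamma^x_ij = (G*[ij,x] - F*[ij,y])/(EG - F^2), Gamma^y_ij = (E*[ij,y] - F*[ij,x])/(EG - F^2)
Gamma_xxx = 286/2295, Gamma_xxy = -1277/2295, Gamma_xyy = -817/3213, Gamma_yxx = 3839/2295, Gamma_yxy = 319/4590, Gamma_yyy = -2687/3213
X = (1, -4), Y = (3, 1/2) at the point

Answer: (nabla_X Y)^x = 177943/10710, (nabla_X Y)^y = 40519/21420


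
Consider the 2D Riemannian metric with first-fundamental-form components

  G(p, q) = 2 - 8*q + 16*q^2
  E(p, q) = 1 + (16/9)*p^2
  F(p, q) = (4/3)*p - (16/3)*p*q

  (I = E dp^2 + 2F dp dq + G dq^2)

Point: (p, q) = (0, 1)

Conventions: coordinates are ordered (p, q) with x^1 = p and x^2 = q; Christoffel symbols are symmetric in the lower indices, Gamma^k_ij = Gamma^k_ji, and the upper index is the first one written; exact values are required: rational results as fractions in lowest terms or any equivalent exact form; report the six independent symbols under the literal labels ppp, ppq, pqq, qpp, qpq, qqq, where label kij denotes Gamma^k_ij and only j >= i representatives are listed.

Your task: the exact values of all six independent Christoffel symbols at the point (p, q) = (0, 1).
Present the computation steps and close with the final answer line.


E = 1, F = 0, G = 10 at the point
E_p = 0, E_q = 0, F_p = -4, F_q = 0, G_p = 0, G_q = 24
EG - F^2 = 10;  g^inv = (1/10) * [[10, 0], [0, 1]]
first-kind symbols [ij,l] = (1/2)(d_i g_jl + d_j g_il - d_l g_ij): [pp,p] = E_p/2 = 0, [pp,q] = F_p - E_q/2 = -4, [pq,p] = E_q/2 = 0, [pq,q] = G_p/2 = 0, [qq,p] = F_q - G_p/2 = 0, [qq,q] = G_q/2 = 12
Gamma^p_ij = (G*[ij,p] - F*[ij,q])/(EG - F^2), Gamma^q_ij = (E*[ij,q] - F*[ij,p])/(EG - F^2)

Answer: Gamma_ppp = 0, Gamma_ppq = 0, Gamma_pqq = 0, Gamma_qpp = -2/5, Gamma_qpq = 0, Gamma_qqq = 6/5


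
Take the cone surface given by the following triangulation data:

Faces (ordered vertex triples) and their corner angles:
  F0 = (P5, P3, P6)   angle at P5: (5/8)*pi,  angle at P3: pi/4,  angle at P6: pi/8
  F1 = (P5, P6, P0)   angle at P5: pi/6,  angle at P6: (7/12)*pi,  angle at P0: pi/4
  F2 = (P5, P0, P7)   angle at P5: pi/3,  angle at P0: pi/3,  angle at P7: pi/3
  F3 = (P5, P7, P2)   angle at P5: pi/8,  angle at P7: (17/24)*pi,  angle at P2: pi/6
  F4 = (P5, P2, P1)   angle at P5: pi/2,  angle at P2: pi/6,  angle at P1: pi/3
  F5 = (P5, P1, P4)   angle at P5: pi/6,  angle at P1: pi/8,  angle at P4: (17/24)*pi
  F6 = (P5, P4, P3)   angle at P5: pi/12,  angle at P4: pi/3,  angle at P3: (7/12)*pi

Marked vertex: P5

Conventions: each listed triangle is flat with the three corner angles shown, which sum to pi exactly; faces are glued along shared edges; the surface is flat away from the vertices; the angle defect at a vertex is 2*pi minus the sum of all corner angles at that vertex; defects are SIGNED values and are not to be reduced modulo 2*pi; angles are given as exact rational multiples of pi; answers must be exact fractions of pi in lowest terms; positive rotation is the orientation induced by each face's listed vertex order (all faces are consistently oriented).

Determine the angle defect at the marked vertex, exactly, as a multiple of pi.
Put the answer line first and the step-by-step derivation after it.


Answer: defect(P5) = 0

Sum of corner angles at P5: 2*pi
defect = 2*pi - 2*pi


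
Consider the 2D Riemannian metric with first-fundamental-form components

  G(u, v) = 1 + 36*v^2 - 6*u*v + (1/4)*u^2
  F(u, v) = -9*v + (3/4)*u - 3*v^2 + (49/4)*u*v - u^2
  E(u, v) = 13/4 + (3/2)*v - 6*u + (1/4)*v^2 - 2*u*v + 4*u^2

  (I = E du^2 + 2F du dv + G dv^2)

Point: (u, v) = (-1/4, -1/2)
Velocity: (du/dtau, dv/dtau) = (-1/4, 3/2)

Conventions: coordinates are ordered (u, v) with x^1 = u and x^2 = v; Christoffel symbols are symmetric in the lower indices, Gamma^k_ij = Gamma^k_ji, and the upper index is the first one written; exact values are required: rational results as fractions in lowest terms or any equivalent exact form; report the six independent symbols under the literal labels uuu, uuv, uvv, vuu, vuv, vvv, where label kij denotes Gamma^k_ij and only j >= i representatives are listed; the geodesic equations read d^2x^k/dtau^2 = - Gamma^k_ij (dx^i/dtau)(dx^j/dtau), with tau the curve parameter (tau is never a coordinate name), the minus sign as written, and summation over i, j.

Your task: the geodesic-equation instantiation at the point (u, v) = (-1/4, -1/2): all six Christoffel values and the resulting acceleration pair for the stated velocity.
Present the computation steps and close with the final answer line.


E = 65/16, F = 161/32, G = 593/64 at the point
E_u = -7, E_v = 7/4, F_u = -39/8, F_v = -145/16, G_u = 23/8, G_v = -69/2
EG - F^2 = 789/64;  g^inv = (64/789) * [[593/64, -161/32], [-161/32, 65/16]]
first-kind symbols [ij,l] = (1/2)(d_i g_jl + d_j g_il - d_l g_ij): [uu,u] = E_u/2 = -7/2, [uu,v] = F_u - E_v/2 = -23/4, [uv,u] = E_v/2 = 7/8, [uv,v] = G_u/2 = 23/16, [vv,u] = F_v - G_u/2 = -21/2, [vv,v] = G_v/2 = -69/4
Gamma^u_ij = (G*[ij,u] - F*[ij,v])/(EG - F^2), Gamma^v_ij = (E*[ij,v] - F*[ij,u])/(EG - F^2)
Gamma_uuu = -224/789, Gamma_uuv = 56/789, Gamma_uvv = -224/263, Gamma_vuu = -368/789, Gamma_vuv = 92/789, Gamma_vvv = -368/263
d^2u/dtau^2 = -(Gamma_uuu*(-1/4)^2 + 2*Gamma_uuv*(-1/4)*(3/2) + Gamma_uvv*(3/2)^2) = 1568/789
d^2v/dtau^2 = -(Gamma_vuu*(-1/4)^2 + 2*Gamma_vuv*(-1/4)*(3/2) + Gamma_vvv*(3/2)^2) = 2576/789

Answer: Gamma_uuu = -224/789, Gamma_uuv = 56/789, Gamma_uvv = -224/263, Gamma_vuu = -368/789, Gamma_vuv = 92/789, Gamma_vvv = -368/263; accelerations (d^2u/dtau^2, d^2v/dtau^2) = (1568/789, 2576/789)


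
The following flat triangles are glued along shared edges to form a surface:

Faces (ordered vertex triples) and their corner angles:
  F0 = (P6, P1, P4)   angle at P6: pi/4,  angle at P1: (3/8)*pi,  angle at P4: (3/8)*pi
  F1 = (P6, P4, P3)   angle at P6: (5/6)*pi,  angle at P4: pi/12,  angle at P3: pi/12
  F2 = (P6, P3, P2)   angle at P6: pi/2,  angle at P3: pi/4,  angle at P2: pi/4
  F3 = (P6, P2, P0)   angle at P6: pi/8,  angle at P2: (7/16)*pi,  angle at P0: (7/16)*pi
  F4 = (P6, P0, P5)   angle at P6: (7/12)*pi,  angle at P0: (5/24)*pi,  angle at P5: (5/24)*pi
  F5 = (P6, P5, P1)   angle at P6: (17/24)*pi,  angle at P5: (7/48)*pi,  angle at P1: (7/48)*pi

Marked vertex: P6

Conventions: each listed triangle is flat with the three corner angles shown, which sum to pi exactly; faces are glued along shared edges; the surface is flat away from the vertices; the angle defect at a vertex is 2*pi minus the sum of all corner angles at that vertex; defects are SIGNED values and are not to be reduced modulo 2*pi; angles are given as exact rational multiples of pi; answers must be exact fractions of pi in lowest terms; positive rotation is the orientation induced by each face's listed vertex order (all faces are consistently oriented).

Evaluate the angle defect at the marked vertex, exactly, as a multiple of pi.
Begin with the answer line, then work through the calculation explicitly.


Answer: defect(P6) = -pi

Sum of corner angles at P6: 3*pi
defect = 2*pi - 3*pi


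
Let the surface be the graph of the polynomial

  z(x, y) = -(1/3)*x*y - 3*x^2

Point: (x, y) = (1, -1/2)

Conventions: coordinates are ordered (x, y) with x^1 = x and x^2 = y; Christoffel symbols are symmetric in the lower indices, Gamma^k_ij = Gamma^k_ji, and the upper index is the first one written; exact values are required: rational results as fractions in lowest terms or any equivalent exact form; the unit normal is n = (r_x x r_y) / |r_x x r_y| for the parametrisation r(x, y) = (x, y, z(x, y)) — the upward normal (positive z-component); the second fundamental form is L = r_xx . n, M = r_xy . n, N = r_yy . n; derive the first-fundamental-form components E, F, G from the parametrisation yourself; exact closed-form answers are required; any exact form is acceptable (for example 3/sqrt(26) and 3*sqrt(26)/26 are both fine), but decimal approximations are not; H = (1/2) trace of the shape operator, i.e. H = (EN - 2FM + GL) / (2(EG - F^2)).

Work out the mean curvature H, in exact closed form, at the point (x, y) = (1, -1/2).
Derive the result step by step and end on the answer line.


z_x = -35/6, z_y = -1/3, z_xx = -6, z_xy = -1/3, z_yy = 0
E = 1261/36, F = 35/18, G = 10/9; answer radicand W^2 = 1265/36
unnormalised second-form numerators: l = -6, m = -1/3, n = 0; L = l/sqrt(1265/36), and similarly M = m/sqrt(W^2), N = n/sqrt(W^2)
H = (E*n - 2*F*m + G*l) / (2*(EG - F^2)*sqrt(W^2)); E*n - 2*F*m + G*l = -145/27, EG - F^2 = 1265/36, so H = (-58/759)/sqrt(1265/36)

Answer: H = -116*sqrt(1265)/320045


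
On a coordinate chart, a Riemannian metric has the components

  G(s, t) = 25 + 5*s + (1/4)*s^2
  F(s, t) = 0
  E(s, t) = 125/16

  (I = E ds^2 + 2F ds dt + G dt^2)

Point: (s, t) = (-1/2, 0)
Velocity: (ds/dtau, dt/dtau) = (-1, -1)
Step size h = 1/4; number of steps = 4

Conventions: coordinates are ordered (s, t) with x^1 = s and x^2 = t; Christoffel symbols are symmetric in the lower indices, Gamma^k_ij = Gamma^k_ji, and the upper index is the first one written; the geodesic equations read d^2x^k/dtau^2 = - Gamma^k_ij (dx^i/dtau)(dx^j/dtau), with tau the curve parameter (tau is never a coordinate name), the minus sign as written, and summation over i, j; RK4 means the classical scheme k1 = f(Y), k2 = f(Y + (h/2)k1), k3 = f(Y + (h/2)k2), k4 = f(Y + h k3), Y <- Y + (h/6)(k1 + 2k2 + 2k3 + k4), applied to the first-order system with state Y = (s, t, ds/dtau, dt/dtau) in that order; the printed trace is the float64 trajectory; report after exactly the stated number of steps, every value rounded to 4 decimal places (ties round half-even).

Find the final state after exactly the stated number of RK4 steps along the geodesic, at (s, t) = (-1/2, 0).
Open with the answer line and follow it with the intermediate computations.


Answer: s = -1.3318, t = -1.1031, ds/dtau = -0.6474, dt/dtau = -1.2011

f(Y) = (ds/dtau, dt/dtau, -Gamma^s_ij Y'^i Y'^j, -Gamma^t_ij Y'^i Y'^j) with the Gammas evaluated at the stage position; h = 0.250000; intermediate values shown to 6 dp
step 0: s = -0.5000, t = 0.0000, ds/dtau = -1.0000, dt/dtau = -1.0000
step 1:
  k1: at (s, t) = (-0.500000, 0.000000), (ds/dtau, dt/dtau) = (-1.000000, -1.000000); Gamma_sss = 0.000000, Gamma_sst = 0.000000, Gamma_stt = -0.304000, Gamma_tss = 0.000000, Gamma_tst = 0.105263, Gamma_ttt = 0.000000; k1 = (-1.000000, -1.000000, 0.304000, -0.210526)
  k2: at (s, t) = (-0.625000, -0.125000), (ds/dtau, dt/dtau) = (-0.962000, -1.026316); Gamma_sss = 0.000000, Gamma_sst = 0.000000, Gamma_stt = -0.300000, Gamma_tss = 0.000000, Gamma_tst = 0.106667, Gamma_ttt = 0.000000; k2 = (-0.962000, -1.026316, 0.315997, -0.210627)
  k3: at (s, t) = (-0.620250, -0.128289), (ds/dtau, dt/dtau) = (-0.960500, -1.026328); Gamma_sss = 0.000000, Gamma_sst = 0.000000, Gamma_stt = -0.300152, Gamma_tss = 0.000000, Gamma_tst = 0.106613, Gamma_ttt = 0.000000; k3 = (-0.960500, -1.026328, 0.316165, -0.210195)
  k4: at (s, t) = (-0.740125, -0.256582), (ds/dtau, dt/dtau) = (-0.920959, -1.052549); Gamma_sss = 0.000000, Gamma_sst = 0.000000, Gamma_stt = -0.296316, Gamma_tss = 0.000000, Gamma_tst = 0.107993, Gamma_ttt = 0.000000; k4 = (-0.920959, -1.052549, 0.328276, -0.209367)
  Y <- Y + (h/6)(k1 + 2k2 + 2k3 + k4): s = -0.7402, t = -0.2566, ds/dtau = -0.9210, dt/dtau = -1.0526
step 2:
  k1: at (s, t) = (-0.740248, -0.256577), (ds/dtau, dt/dtau) = (-0.920975, -1.052564); Gamma_sss = 0.000000, Gamma_sst = 0.000000, Gamma_stt = -0.296312, Gamma_tss = 0.000000, Gamma_tst = 0.107994, Gamma_ttt = 0.000000; k1 = (-0.920975, -1.052564, 0.328281, -0.209376)
  k2: at (s, t) = (-0.855370, -0.388147), (ds/dtau, dt/dtau) = (-0.879940, -1.078736); Gamma_sss = 0.000000, Gamma_sst = 0.000000, Gamma_stt = -0.292628, Gamma_tss = 0.000000, Gamma_tst = 0.109354, Gamma_ttt = 0.000000; k2 = (-0.879940, -1.078736, 0.340523, -0.207602)
  k3: at (s, t) = (-0.850241, -0.391419), (ds/dtau, dt/dtau) = (-0.878410, -1.078514); Gamma_sss = 0.000000, Gamma_sst = 0.000000, Gamma_stt = -0.292792, Gamma_tss = 0.000000, Gamma_tst = 0.109292, Gamma_ttt = 0.000000; k3 = (-0.878410, -1.078514, 0.340574, -0.207082)
  k4: at (s, t) = (-0.959851, -0.526205), (ds/dtau, dt/dtau) = (-0.835831, -1.104335); Gamma_sss = 0.000000, Gamma_sst = 0.000000, Gamma_stt = -0.289285, Gamma_tss = 0.000000, Gamma_tst = 0.110618, Gamma_ttt = 0.000000; k4 = (-0.835831, -1.104335, 0.352799, -0.204209)
  Y <- Y + (h/6)(k1 + 2k2 + 2k3 + k4): s = -0.9600, t = -0.5262, ds/dtau = -0.8358, dt/dtau = -1.1044
step 3:
  k1: at (s, t) = (-0.959978, -0.526218), (ds/dtau, dt/dtau) = (-0.835839, -1.104354); Gamma_sss = 0.000000, Gamma_sst = 0.000000, Gamma_stt = -0.289281, Gamma_tss = 0.000000, Gamma_tst = 0.110619, Gamma_ttt = 0.000000; k1 = (-0.835839, -1.104354, 0.352806, -0.204217)
  k2: at (s, t) = (-1.064458, -0.664262), (ds/dtau, dt/dtau) = (-0.791738, -1.129881); Gamma_sss = 0.000000, Gamma_sst = 0.000000, Gamma_stt = -0.285937, Gamma_tss = 0.000000, Gamma_tst = 0.111913, Gamma_ttt = 0.000000; k2 = (-0.791738, -1.129881, 0.365036, -0.200227)
  k3: at (s, t) = (-1.058945, -0.667453), (ds/dtau, dt/dtau) = (-0.790209, -1.129382); Gamma_sss = 0.000000, Gamma_sst = 0.000000, Gamma_stt = -0.286114, Gamma_tss = 0.000000, Gamma_tst = 0.111844, Gamma_ttt = 0.000000; k3 = (-0.790209, -1.129382, 0.364939, -0.199629)
  k4: at (s, t) = (-1.157530, -0.808564), (ds/dtau, dt/dtau) = (-0.744604, -1.154261); Gamma_sss = 0.000000, Gamma_sst = 0.000000, Gamma_stt = -0.282959, Gamma_tss = 0.000000, Gamma_tst = 0.113091, Gamma_ttt = 0.000000; k4 = (-0.744604, -1.154261, 0.376992, -0.194395)
  Y <- Y + (h/6)(k1 + 2k2 + 2k3 + k4): s = -1.1577, t = -0.8086, ds/dtau = -0.7446, dt/dtau = -1.1543
step 4:
  k1: at (s, t) = (-1.157658, -0.808599), (ds/dtau, dt/dtau) = (-0.744599, -1.154284); Gamma_sss = 0.000000, Gamma_sst = 0.000000, Gamma_stt = -0.282955, Gamma_tss = 0.000000, Gamma_tst = 0.113092, Gamma_ttt = 0.000000; k1 = (-0.744599, -1.154284, 0.377001, -0.194401)
  k2: at (s, t) = (-1.250733, -0.952885), (ds/dtau, dt/dtau) = (-0.697474, -1.178584); Gamma_sss = 0.000000, Gamma_sst = 0.000000, Gamma_stt = -0.279977, Gamma_tss = 0.000000, Gamma_tst = 0.114295, Gamma_ttt = 0.000000; k2 = (-0.697474, -1.178584, 0.388904, -0.187909)
  k3: at (s, t) = (-1.244843, -0.955922), (ds/dtau, dt/dtau) = (-0.695986, -1.177773); Gamma_sss = 0.000000, Gamma_sst = 0.000000, Gamma_stt = -0.280165, Gamma_tss = 0.000000, Gamma_tst = 0.114218, Gamma_ttt = 0.000000; k3 = (-0.695986, -1.177773, 0.388630, -0.187253)
  k4: at (s, t) = (-1.331655, -1.103042), (ds/dtau, dt/dtau) = (-0.647441, -1.201097); Gamma_sss = 0.000000, Gamma_sst = 0.000000, Gamma_stt = -0.277387, Gamma_tss = 0.000000, Gamma_tst = 0.115362, Gamma_ttt = 0.000000; k4 = (-0.647441, -1.201097, 0.400168, -0.179421)
  Y <- Y + (h/6)(k1 + 2k2 + 2k3 + k4): s = -1.3318, t = -1.1031, ds/dtau = -0.6474, dt/dtau = -1.2011
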